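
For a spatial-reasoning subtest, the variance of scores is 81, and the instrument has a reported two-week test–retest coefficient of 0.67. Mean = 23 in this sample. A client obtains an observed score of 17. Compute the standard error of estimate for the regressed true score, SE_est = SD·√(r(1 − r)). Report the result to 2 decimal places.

SD = √81 ≈ 9.000
SE_est = SD · √(r(1 − r)) = 9.000 · √0.221 ≈ 9.000 · 0.470 ≈ 4.232

4.23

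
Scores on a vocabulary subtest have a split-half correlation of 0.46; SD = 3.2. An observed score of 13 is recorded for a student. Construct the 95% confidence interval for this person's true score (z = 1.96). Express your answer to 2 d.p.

Full-length reliability (Spearman-Brown) = 2(0.46)/(1+0.46) ≈ 0.63014
The standard error of measurement is 3.20000×√(1 − 0.63014) ≈ 3.20000×0.60816 ≈ 1.94612.
Half-width = 1.96×1.94612 ≈ 3.81440
Interval: (9.18560, 16.81440)

[9.19, 16.81]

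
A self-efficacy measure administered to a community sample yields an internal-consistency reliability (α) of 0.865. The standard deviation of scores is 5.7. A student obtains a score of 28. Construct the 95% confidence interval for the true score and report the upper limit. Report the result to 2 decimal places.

SEM = 5.7000*√(1 − 0.8650) ≈ 2.0943
1.96 * SEM ≈ 4.1049
Upper limit = 28 + 4.1049 ≈ 32.1049

32.10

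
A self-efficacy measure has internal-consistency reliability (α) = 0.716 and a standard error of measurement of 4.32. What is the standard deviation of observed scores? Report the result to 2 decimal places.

8.11

σ = SEM·(1 − r)^(−1/2) ≈ 4.32·1.876 ≈ 8.106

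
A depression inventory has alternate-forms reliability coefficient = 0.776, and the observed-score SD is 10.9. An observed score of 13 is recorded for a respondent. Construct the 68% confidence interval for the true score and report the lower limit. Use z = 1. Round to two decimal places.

SEM = 10.9000 · √(1 − 0.7760) = 10.9000 · √0.2240 ≈ 10.9000 · 0.4733 ≈ 5.1588
Half-width = 1·5.1588 ≈ 5.1588
Lower bound: 13 − 5.1588 = 7.8412

7.84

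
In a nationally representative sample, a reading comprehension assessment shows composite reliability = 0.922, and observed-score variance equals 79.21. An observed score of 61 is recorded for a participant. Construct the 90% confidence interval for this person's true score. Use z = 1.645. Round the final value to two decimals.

[56.91, 65.09]

SD = √79.21 = 8.9000
The standard error of measurement is 8.9000×√(1 − 0.9220) ≃ 8.9000×0.2793 ≃ 2.4856.
1.645 × SEM ≃ 4.0889
Interval: (56.9111, 65.0889)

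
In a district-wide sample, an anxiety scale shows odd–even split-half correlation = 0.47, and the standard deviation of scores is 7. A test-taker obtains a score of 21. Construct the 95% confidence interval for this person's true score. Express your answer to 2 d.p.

[12.76, 29.24]

Spearman-Brown: r = 2(0.47) / (1 + 0.47) = 0.940 / 1.470 ≈ 0.639
SEM = 7.000 * √(1 − 0.639) = 7.000 * √0.361 ≈ 7.000 * 0.600 ≈ 4.203
1.96 * SEM ≈ 8.238
95% CI: 21 ± 8.238 = [12.762, 29.238]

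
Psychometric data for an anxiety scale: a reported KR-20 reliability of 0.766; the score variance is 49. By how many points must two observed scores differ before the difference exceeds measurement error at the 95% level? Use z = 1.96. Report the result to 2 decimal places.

9.39

SD = √49 = 7.000
SEM = 7.000 * √(1 − 0.766) = 7.000 * √0.234 ≈ 7.000 * 0.484 ≈ 3.386
SE_diff = √2 * SEM ≈ 4.789
Minimum reliable difference = 1.96 * SE_diff ≈ 1.96 * 4.789 ≈ 9.386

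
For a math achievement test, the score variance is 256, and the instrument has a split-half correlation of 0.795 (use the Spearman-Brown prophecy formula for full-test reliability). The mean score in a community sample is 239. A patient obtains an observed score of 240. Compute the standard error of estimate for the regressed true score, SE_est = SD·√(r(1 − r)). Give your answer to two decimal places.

SD = √256 ≈ 16.0000
Spearman-Brown: r = 2(0.795) / (1 + 0.795) = 1.5900 / 1.7950 ≈ 0.8858
SE_est = 16.0000×√(0.8858×0.1142) ≈ 5.0890

5.09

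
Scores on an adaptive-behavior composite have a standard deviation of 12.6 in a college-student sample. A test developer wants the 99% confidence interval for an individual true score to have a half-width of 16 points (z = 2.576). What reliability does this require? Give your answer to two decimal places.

0.76

SEM needed = half-width / z = 16/2.576 ≈ 6.2112
r = 1 − (6.2112/12.6)² ≈ 1 − 0.2430 ≈ 0.7570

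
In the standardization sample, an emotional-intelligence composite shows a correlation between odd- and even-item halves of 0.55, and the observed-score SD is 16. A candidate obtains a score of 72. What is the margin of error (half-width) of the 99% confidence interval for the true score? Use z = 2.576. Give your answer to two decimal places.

Full-length reliability (Spearman-Brown) = 2(0.55)/(1+0.55) ≈ 0.7097
SEM = 16.0000 · √(1 − 0.7097) = 16.0000 · √0.2903 ≈ 16.0000 · 0.5388 ≈ 8.6211
Half-width = 2.576·8.6211 ≈ 22.2078

22.21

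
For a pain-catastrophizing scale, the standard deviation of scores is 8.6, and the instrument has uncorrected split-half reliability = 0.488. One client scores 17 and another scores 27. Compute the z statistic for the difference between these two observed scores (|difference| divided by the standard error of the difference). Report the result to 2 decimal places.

1.40

Spearman-Brown: r = 2(0.488) / (1 + 0.488) = 0.976 / 1.488 ≈ 0.656
The standard error of measurement is 8.600×√(1 − 0.656) ≈ 8.600×0.587 ≈ 5.045.
SE_diff = √2 × SEM ≈ 7.134
z = |17 − 27| / 7.134 = 10 / 7.134 ≈ 1.402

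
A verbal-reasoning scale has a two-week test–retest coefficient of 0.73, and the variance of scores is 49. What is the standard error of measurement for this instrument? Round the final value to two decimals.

SD = √49 ≃ 7.0000
SEM = 7.0000 · √(1 − 0.7300) = 7.0000 · √0.2700 ≃ 7.0000 · 0.5196 ≃ 3.6373

3.64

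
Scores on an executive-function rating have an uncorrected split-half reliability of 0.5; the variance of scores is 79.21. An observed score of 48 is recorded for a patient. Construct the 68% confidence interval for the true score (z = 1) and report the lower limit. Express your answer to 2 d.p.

σ = 79.21^(1/2) = 8.9000
Full-length reliability (Spearman-Brown) = 2(0.5)/(1+0.5) ≃ 0.6667
SEM = 8.9000·√(1 − 0.6667) ≃ 5.1384
1 · SEM ≃ 5.1384
Lower bound: 48 − 5.1384 = 42.8616

42.86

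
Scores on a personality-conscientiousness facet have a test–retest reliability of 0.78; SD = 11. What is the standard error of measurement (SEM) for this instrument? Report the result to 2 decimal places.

5.16

The standard error of measurement is 11.00000·√(1 − 0.78000) ≈ 11.00000·0.46904 ≈ 5.15946.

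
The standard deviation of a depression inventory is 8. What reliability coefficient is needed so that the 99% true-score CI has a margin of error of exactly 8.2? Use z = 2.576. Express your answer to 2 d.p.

SEM needed = half-width / z = 8.2/2.576 ≃ 3.18323
Required reliability = 1 − (SEM/SD)² = 1 − 0.15833 ≃ 0.84167

0.84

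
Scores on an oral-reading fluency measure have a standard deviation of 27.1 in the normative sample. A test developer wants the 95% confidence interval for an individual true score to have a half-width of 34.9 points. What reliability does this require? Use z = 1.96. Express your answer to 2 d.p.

SEM needed = half-width / z = 34.9/1.96 ≃ 17.8061
r = 1 − (SEM / SD)² = 1 − (17.8061 / 27.1)² ≃ 1 − 0.4317 ≃ 0.5683

0.57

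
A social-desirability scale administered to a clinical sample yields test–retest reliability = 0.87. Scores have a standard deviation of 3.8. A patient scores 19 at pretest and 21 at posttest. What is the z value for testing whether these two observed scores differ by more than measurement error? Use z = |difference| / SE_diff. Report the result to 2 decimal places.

1.03

The standard error of measurement is 3.8000·√(1 − 0.8700) ≃ 3.8000·0.3606 ≃ 1.3701.
SE_diff = √2 · SEM ≃ 1.9376
z = 2 / 1.9376 ≃ 1.0322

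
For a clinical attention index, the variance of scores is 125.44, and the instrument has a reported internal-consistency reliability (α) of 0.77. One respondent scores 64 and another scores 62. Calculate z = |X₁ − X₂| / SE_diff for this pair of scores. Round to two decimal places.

0.26

σ = 125.44^(1/2) = 11.20000
SEM = 11.20000×√(1 − 0.77000) ≈ 5.37133
SE_diff = √2 × SEM ≈ 7.59621
z = |64 − 62| / 7.59621 = 2 / 7.59621 ≈ 0.26329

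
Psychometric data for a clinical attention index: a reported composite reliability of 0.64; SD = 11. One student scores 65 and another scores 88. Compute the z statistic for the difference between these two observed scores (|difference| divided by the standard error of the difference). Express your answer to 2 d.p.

2.46

SEM = 11.000 * √(1 − 0.640) = 11.000 * √0.360 ≈ 11.000 * 0.600 ≈ 6.600
SE_diff = SEM * √2 ≈ 6.600 * 1.414 ≈ 9.334
z = |65 − 88| / 9.334 = 23 / 9.334 ≈ 2.464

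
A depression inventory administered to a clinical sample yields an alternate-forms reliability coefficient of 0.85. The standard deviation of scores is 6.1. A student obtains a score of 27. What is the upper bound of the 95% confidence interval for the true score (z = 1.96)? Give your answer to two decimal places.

The standard error of measurement is 6.10000*√(1 − 0.85000) ≃ 6.10000*0.38730 ≃ 2.36252.
Margin = 1.96 * 2.36252 ≃ 4.63054
Upper bound: 27 + 4.63054 = 31.63054

31.63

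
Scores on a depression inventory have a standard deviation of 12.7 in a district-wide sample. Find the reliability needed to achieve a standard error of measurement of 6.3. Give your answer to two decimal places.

0.75

Required reliability = 1 − (SEM/SD)² = 1 − 0.246 ≃ 0.754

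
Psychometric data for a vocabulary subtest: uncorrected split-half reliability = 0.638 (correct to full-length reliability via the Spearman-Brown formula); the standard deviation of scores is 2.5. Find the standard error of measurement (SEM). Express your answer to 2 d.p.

Spearman-Brown: r = 2(0.638) / (1 + 0.638) = 1.2760 / 1.6380 ≈ 0.7790
SEM = 2.5000 × √(1 − 0.7790) = 2.5000 × √0.2210 ≈ 2.5000 × 0.4701 ≈ 1.1753

1.18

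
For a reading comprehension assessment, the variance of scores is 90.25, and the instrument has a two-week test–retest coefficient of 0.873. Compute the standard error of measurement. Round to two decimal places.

SD = √90.25 ≈ 9.500
SEM = 9.500 · √(1 − 0.873) = 9.500 · √0.127 ≈ 9.500 · 0.356 ≈ 3.386

3.39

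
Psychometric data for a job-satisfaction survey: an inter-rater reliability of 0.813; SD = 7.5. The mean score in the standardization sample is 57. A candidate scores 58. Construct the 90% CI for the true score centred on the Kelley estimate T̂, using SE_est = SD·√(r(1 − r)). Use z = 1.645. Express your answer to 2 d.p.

T̂ = 0.8130(58) + 0.1870(57) ≈ 57.8130
SE_est = SD · √(r(1 − r)) = 7.5000 · √0.1520 ≈ 7.5000 · 0.3899 ≈ 2.9243
90% CI: 57.8130 ± 4.8105 ≈ (53.0025, 62.6235)

[53.00, 62.62]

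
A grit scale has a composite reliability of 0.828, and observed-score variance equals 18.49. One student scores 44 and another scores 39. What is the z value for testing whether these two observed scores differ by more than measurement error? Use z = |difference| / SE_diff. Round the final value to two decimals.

1.98

SD = √18.49 = 4.30000
SEM = 4.30000 * √(1 − 0.82800) = 4.30000 * √0.17200 ≈ 4.30000 * 0.41473 ≈ 1.78333
Standard error of the difference = 1.78333·√2 ≈ 2.52202
z = 5 / 2.52202 ≈ 1.98254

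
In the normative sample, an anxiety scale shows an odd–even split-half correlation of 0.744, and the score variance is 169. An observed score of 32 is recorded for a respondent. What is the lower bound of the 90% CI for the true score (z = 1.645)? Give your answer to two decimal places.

23.81

σ = 169^(1/2) = 13.00000
Full-length reliability (Spearman-Brown) = 2(0.744)/(1+0.744) ≈ 0.85321
SEM = 13.00000 × √(1 − 0.85321) = 13.00000 × √0.14679 ≈ 13.00000 × 0.38313 ≈ 4.98070
Margin = 1.645 × 4.98070 ≈ 8.19325
Lower limit = 32 − 8.19325 ≈ 23.80675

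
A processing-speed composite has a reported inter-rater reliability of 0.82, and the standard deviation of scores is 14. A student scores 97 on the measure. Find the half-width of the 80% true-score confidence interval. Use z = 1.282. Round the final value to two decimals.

7.61

SEM = 14.00000 · √(1 − 0.82000) = 14.00000 · √0.18000 ≈ 14.00000 · 0.42426 ≈ 5.93970
1.282 · SEM ≈ 7.61469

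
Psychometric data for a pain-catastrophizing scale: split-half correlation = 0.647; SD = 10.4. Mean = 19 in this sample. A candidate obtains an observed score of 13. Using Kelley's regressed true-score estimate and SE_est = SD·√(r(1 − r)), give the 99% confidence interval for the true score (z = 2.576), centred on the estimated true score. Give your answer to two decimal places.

[3.29, 25.28]

Spearman-Brown: r = 2(0.647) / (1 + 0.647) = 1.2940 / 1.6470 ≈ 0.7857
T̂ = r·X + (1 − r)·M = 0.7857·13 + 0.2143·19 ≈ 10.2137 + 4.0723 ≈ 14.2860
SE_est = SD · √(r(1 − r)) = 10.4000 · √0.1684 ≈ 10.4000 · 0.4104 ≈ 4.2677
99% CI: 14.2860 ± 10.9936 ≈ (3.2924, 25.2796)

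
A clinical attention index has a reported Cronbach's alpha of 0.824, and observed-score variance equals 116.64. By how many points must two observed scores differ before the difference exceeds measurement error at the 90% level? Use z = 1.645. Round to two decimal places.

σ = 116.64^(1/2) = 10.8000
SEM = 10.8000·√(1 − 0.8240) ≈ 4.5309
Standard error of the difference = 4.5309·√2 ≈ 6.4076
Minimum reliable difference = 1.645 · SE_diff ≈ 1.645 · 6.4076 ≈ 10.5405

10.54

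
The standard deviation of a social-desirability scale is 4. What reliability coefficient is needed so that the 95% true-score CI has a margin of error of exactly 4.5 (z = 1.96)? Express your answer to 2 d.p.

0.67

SEM needed = half-width / z = 4.5/1.96 ≃ 2.2959
Required reliability = 1 − (SEM/SD)² = 1 − 0.3295 ≃ 0.6705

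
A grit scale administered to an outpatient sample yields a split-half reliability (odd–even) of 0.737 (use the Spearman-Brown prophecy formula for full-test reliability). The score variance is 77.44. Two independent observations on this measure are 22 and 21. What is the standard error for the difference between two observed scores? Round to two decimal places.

4.84

SD = √77.44 ≃ 8.8000
r_full = 2·0.737 / (1 + 0.737) ≃ 0.8486
SEM = 8.8000×√(1 − 0.8486) ≃ 3.4242
SE_diff = SEM × √2 ≃ 3.4242 × 1.4142 ≃ 4.8426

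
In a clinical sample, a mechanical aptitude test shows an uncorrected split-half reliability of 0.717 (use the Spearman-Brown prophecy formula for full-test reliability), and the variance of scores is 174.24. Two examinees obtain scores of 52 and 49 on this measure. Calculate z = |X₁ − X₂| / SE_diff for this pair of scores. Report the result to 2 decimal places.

0.40

σ = 174.24^(1/2) = 13.20000
Full-length reliability (Spearman-Brown) = 2(0.717)/(1+0.717) ≃ 0.83518
SEM = 13.20000 * √(1 − 0.83518) = 13.20000 * √0.16482 ≃ 13.20000 * 0.40598 ≃ 5.35898
SE_diff = SEM * √2 ≃ 5.35898 * 1.41421 ≃ 7.57874
z = |52 − 49| / 7.57874 = 3 / 7.57874 ≃ 0.39584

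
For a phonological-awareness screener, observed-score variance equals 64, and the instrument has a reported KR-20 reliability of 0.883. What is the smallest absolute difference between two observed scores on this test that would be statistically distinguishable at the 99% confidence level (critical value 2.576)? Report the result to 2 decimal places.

σ = 64^(1/2) = 8.00000
SEM = 8.00000 × √(1 − 0.88300) = 8.00000 × √0.11700 ≈ 8.00000 × 0.34205 ≈ 2.73642
SE_diff = SEM × √2 ≈ 2.73642 × 1.41421 ≈ 3.86988
Minimum reliable difference = 2.576 × SE_diff ≈ 2.576 × 3.86988 ≈ 9.96882

9.97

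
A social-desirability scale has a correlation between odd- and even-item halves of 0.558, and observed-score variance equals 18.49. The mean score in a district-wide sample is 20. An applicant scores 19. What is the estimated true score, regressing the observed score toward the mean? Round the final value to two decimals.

19.28

r_full = 2·0.558 / (1 + 0.558) ≃ 0.7163
Estimated true score = 0.7163×19 + (1 − 0.7163)×20 ≃ 19.2837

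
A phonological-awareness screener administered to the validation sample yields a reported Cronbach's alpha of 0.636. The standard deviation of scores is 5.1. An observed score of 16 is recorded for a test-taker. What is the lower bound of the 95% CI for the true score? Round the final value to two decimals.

The standard error of measurement is 5.1000×√(1 − 0.6360) ≃ 5.1000×0.6033 ≃ 3.0770.
Margin = 1.96 × 3.0770 ≃ 6.0308
Lower limit = 16 − 6.0308 ≃ 9.9692

9.97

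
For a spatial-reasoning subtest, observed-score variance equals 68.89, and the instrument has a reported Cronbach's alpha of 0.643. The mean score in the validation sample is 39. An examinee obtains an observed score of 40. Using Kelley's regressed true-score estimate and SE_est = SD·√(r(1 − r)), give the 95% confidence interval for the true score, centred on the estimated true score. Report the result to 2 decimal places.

SD = √68.89 = 8.30000
T̂ = 0.64300(40) + 0.35700(39) ≈ 39.64300
SE_est = SD · √(r(1 − r)) = 8.30000 · √0.22955 ≈ 8.30000 · 0.47911 ≈ 3.97665
95% CI: 39.64300 ± 7.79424 ≈ (31.84876, 47.43724)

[31.85, 47.44]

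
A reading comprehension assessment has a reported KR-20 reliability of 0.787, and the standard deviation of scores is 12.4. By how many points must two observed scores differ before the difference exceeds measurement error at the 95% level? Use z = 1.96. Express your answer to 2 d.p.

15.86

SEM = 12.40000 * √(1 − 0.78700) = 12.40000 * √0.21300 ≃ 12.40000 * 0.46152 ≃ 5.72284
SE_diff = SEM * √2 ≃ 5.72284 * 1.41421 ≃ 8.09332
Minimum reliable difference = 1.96 * SE_diff ≃ 1.96 * 8.09332 ≃ 15.86290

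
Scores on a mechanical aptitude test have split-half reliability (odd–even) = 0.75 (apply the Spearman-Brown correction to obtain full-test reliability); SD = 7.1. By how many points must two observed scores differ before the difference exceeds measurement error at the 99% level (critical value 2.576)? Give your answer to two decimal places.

r_full = 2·0.75 / (1 + 0.75) ≈ 0.8571
The standard error of measurement is 7.1000×√(1 − 0.8571) ≈ 7.1000×0.3780 ≈ 2.6835.
SE_diff = √2 × SEM ≈ 3.7951
Minimum reliable difference = 2.576 × SE_diff ≈ 2.576 × 3.7951 ≈ 9.7762

9.78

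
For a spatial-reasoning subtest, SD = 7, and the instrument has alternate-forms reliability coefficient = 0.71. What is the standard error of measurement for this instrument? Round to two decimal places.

SEM = 7.0000 × √(1 − 0.7100) = 7.0000 × √0.2900 ≈ 7.0000 × 0.5385 ≈ 3.7696

3.77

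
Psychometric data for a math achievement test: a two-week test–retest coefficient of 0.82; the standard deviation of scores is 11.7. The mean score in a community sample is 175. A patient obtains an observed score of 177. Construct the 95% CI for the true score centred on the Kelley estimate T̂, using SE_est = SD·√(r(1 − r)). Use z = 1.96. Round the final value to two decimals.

[167.83, 185.45]

T̂ = 0.8200(177) + 0.1800(175) ≃ 176.6400
SE_est = SD × √(r(1 − r)) = 11.7000 × √0.1476 ≃ 11.7000 × 0.3842 ≃ 4.4950
95% CI: 176.6400 ± 8.8102 ≃ (167.8298, 185.4502)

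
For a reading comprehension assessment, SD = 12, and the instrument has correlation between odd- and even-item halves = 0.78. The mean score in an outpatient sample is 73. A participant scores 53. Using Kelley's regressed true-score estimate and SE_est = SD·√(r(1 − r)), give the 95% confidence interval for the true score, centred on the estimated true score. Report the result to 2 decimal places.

[47.73, 63.21]

r_full = 2·0.78 / (1 + 0.78) ≈ 0.876
T̂ = r·X + (1 − r)·M = 0.876·53 + 0.124·73 ≈ 46.449 + 9.022 ≈ 55.472
SE_est = 12.000·√(0.876·0.124) ≈ 3.949
95% CI: 55.472 ± 7.741 ≈ (47.731, 63.213)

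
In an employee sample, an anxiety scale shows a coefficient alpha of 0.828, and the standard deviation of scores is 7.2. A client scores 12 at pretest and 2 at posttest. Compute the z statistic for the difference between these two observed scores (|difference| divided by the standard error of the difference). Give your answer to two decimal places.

SEM = 7.2000 · √(1 − 0.8280) = 7.2000 · √0.1720 ≈ 7.2000 · 0.4147 ≈ 2.9860
SE_diff = SEM · √2 ≈ 2.9860 · 1.4142 ≈ 4.2229
z = |12 − 2| / 4.2229 = 10 / 4.2229 ≈ 2.3680

2.37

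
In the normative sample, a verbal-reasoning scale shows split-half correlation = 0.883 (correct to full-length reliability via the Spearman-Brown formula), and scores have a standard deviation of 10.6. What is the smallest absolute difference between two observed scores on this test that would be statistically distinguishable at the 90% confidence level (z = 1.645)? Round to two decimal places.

6.15

r_full = 2·0.883 / (1 + 0.883) ≃ 0.938
SEM = 10.600 * √(1 − 0.938) = 10.600 * √0.062 ≃ 10.600 * 0.249 ≃ 2.642
SE_diff = SEM * √2 ≃ 2.642 * 1.414 ≃ 3.737
Minimum reliable difference = 1.645 * SE_diff ≃ 1.645 * 3.737 ≃ 6.147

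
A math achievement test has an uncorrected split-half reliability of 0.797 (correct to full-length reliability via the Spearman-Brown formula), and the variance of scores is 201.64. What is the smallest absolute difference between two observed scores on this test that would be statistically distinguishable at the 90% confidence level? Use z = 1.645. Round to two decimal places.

11.10

SD = √201.64 = 14.20000
Spearman-Brown: r = 2(0.797) / (1 + 0.797) = 1.59400 / 1.79700 ≃ 0.88703
The standard error of measurement is 14.20000·√(1 − 0.88703) ≃ 14.20000·0.33610 ≃ 4.77268.
SE_diff = √2 · SEM ≃ 6.74959
Minimum reliable difference = 1.645 · SE_diff ≃ 1.645 · 6.74959 ≃ 11.10307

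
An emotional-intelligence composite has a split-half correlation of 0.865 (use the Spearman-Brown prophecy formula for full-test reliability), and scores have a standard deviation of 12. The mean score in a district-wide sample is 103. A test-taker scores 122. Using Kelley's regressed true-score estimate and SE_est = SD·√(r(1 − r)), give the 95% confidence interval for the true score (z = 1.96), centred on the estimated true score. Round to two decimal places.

r_full = 2·0.865 / (1 + 0.865) ≃ 0.9276
T̂ = r·X + (1 − r)·M = 0.9276·122 + 0.0724·103 ≃ 113.1689 + 7.4558 ≃ 120.6247
SE_est = SD · √(r(1 − r)) = 12.0000 · √0.0671 ≃ 12.0000 · 0.2591 ≃ 3.1095
CI = 120.6247 ± 1.96 · 3.1095 → [114.5300, 126.7193]

[114.53, 126.72]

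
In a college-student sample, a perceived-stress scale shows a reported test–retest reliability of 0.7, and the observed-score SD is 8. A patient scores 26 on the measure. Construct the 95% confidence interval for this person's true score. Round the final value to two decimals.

SEM = 8.000 * √(1 − 0.700) = 8.000 * √0.300 ≈ 8.000 * 0.548 ≈ 4.382
Half-width = 1.96*4.382 ≈ 8.588
95% CI: 26 ± 8.588 = [17.412, 34.588]

[17.41, 34.59]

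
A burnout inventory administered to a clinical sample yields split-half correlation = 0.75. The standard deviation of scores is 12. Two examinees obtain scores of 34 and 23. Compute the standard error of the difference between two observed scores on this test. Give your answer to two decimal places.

6.41

Full-length reliability (Spearman-Brown) = 2(0.75)/(1+0.75) ≈ 0.857
SEM = 12.000 · √(1 − 0.857) = 12.000 · √0.143 ≈ 12.000 · 0.378 ≈ 4.536
SE_diff = √2 · SEM ≈ 6.414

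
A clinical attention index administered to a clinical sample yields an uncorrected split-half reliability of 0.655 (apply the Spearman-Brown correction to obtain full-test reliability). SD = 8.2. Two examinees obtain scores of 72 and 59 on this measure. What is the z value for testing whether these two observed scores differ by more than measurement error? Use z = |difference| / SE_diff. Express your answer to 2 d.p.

Full-length reliability (Spearman-Brown) = 2(0.655)/(1+0.655) ≈ 0.792
SEM = 8.200×√(1 − 0.792) ≈ 3.744
SE_diff = SEM × √2 ≈ 3.744 × 1.414 ≈ 5.295
z = 13 / 5.295 ≈ 2.455

2.46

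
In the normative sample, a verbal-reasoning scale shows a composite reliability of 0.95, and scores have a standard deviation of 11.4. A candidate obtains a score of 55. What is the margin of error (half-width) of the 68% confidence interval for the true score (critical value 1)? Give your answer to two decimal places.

2.55

SEM = 11.400*√(1 − 0.950) ≈ 2.549
Margin = 1 * 2.549 ≈ 2.549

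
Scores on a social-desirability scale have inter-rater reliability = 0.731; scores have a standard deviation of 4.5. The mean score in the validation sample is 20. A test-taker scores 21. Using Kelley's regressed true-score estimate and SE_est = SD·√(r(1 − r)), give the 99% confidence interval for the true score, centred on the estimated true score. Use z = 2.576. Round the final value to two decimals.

[15.59, 25.87]

T̂ = 0.7310(21) + 0.2690(20) ≃ 20.7310
SE_est = SD · √(r(1 − r)) = 4.5000 · √0.1966 ≃ 4.5000 · 0.4434 ≃ 1.9955
CI = 20.7310 ± 2.576 · 1.9955 → [15.5906, 25.8714]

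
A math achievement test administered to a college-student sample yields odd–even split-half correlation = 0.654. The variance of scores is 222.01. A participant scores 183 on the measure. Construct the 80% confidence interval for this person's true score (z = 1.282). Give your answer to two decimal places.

SD = √222.01 ≈ 14.90000
Spearman-Brown: r = 2(0.654) / (1 + 0.654) = 1.30800 / 1.65400 ≈ 0.79081
The standard error of measurement is 14.90000·√(1 − 0.79081) ≈ 14.90000·0.45737 ≈ 6.81485.
Half-width = 1.282·6.81485 ≈ 8.73664
80% CI: 183 ± 8.73664 = [174.26336, 191.73664]

[174.26, 191.74]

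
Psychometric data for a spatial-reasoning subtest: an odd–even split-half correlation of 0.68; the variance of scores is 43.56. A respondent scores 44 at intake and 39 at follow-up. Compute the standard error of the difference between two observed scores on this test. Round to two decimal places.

SD = √43.56 ≈ 6.600
r_full = 2·0.68 / (1 + 0.68) ≈ 0.810
SEM = 6.600 × √(1 − 0.810) = 6.600 × √0.190 ≈ 6.600 × 0.436 ≈ 2.880
Standard error of the difference = 2.880·√2 ≈ 4.074

4.07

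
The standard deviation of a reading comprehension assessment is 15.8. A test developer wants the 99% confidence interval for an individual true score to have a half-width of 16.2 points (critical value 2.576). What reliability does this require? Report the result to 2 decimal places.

Required SEM = 16.2 / 2.576 ≈ 6.2888
Required reliability = 1 − (SEM/SD)² = 1 − 0.1584 ≈ 0.8416

0.84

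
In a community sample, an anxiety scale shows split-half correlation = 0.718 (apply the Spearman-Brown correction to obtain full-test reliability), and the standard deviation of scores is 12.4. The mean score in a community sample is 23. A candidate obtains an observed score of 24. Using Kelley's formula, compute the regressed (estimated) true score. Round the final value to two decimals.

r_full = 2·0.718 / (1 + 0.718) ≈ 0.83586
T̂ = r·X + (1 − r)·M = 0.83586×24 + 0.16414×23 ≈ 20.06054 + 3.77532 ≈ 23.83586

23.84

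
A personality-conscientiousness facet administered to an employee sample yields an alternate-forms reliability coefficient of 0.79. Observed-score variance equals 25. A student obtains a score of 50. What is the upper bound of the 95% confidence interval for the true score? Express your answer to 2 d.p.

54.49

SD = √25 = 5.000
SEM = 5.000 · √(1 − 0.790) = 5.000 · √0.210 ≈ 5.000 · 0.458 ≈ 2.291
Margin = 1.96 · 2.291 ≈ 4.491
Upper bound: 50 + 4.491 = 54.491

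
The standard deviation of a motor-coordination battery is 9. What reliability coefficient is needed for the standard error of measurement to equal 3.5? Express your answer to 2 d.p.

r = 1 − (SEM / SD)² = 1 − (3.5000 / 9)² ≈ 1 − 0.1512 ≈ 0.8488

0.85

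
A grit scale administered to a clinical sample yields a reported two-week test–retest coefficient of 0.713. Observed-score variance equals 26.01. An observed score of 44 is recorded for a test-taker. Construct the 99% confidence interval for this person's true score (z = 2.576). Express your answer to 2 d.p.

[36.96, 51.04]

SD = √26.01 ≈ 5.10000
SEM = 5.10000*√(1 − 0.71300) ≈ 2.73219
2.576 * SEM ≈ 7.03813
CI = 44 ± 7.03813 → [36.96187, 51.03813]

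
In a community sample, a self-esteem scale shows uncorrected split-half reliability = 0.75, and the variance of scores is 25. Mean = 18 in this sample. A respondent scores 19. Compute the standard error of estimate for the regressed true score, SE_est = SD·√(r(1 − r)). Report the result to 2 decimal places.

1.75

SD = √25 = 5.000
r_full = 2·0.75 / (1 + 0.75) ≈ 0.857
SE_est = SD * √(r(1 − r)) = 5.000 * √0.122 ≈ 5.000 * 0.350 ≈ 1.750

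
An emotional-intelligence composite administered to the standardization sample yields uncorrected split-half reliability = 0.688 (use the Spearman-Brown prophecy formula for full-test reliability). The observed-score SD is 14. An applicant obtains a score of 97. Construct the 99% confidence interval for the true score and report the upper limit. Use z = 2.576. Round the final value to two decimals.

Spearman-Brown: r = 2(0.688) / (1 + 0.688) = 1.3760 / 1.6880 ≃ 0.8152
The standard error of measurement is 14.0000*√(1 − 0.8152) ≃ 14.0000*0.4299 ≃ 6.0189.
2.576 * SEM ≃ 15.5048
Upper limit = 97 + 15.5048 ≃ 112.5048

112.50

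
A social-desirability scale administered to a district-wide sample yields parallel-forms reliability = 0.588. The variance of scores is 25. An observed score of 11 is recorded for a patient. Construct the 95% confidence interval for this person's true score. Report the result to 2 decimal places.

[4.71, 17.29]

SD = √25 ≈ 5.0000
SEM = 5.0000 * √(1 − 0.5880) = 5.0000 * √0.4120 ≈ 5.0000 * 0.6419 ≈ 3.2094
Margin = 1.96 * 3.2094 ≈ 6.2903
95% CI: 11 ± 6.2903 = [4.7097, 17.2903]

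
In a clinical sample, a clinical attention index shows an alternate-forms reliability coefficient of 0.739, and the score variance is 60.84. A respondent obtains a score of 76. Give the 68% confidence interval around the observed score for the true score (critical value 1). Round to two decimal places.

SD = √60.84 ≈ 7.80000
The standard error of measurement is 7.80000·√(1 − 0.73900) ≈ 7.80000·0.51088 ≈ 3.98488.
Half-width = 1·3.98488 ≈ 3.98488
Interval: (72.01512, 79.98488)

[72.02, 79.98]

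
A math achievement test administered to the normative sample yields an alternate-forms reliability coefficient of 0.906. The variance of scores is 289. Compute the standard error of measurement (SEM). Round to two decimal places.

SD = √289 = 17.000
The standard error of measurement is 17.000·√(1 − 0.906) ≈ 17.000·0.307 ≈ 5.212.

5.21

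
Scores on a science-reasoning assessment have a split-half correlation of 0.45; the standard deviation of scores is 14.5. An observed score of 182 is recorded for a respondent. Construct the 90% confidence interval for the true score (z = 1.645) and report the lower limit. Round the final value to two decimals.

167.31

Full-length reliability (Spearman-Brown) = 2(0.45)/(1+0.45) ≈ 0.621
SEM = 14.500*√(1 − 0.621) ≈ 8.930
Half-width = 1.645*8.930 ≈ 14.690
Lower bound: 182 − 14.690 = 167.310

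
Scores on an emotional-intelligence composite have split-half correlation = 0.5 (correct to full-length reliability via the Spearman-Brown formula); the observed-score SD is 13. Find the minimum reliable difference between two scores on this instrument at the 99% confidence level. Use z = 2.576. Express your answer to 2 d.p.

27.34

Full-length reliability (Spearman-Brown) = 2(0.5)/(1+0.5) ≈ 0.6667
SEM = 13.0000 * √(1 − 0.6667) = 13.0000 * √0.3333 ≈ 13.0000 * 0.5774 ≈ 7.5056
SE_diff = SEM * √2 ≈ 7.5056 * 1.4142 ≈ 10.6145
Smallest detectable difference = 2.576*10.6145 ≈ 27.3428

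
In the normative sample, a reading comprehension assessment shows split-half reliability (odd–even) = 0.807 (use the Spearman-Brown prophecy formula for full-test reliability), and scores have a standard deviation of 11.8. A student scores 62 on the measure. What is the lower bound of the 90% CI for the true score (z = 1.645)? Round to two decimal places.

55.66

r_full = 2·0.807 / (1 + 0.807) ≃ 0.8932
SEM = 11.8000·√(1 − 0.8932) ≃ 3.8564
Half-width = 1.645·3.8564 ≃ 6.3438
Lower bound: 62 − 6.3438 = 55.6562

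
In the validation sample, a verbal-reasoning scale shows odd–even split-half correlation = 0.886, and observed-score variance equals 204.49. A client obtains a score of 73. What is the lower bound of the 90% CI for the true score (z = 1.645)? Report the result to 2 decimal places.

SD = √204.49 = 14.300
Full-length reliability (Spearman-Brown) = 2(0.886)/(1+0.886) ≃ 0.940
SEM = 14.300×√(1 − 0.940) ≃ 3.516
1.645 × SEM ≃ 5.783
Lower limit = 73 − 5.783 ≃ 67.217

67.22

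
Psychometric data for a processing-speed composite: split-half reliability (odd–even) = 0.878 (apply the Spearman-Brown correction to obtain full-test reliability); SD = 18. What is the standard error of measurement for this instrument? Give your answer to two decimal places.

Full-length reliability (Spearman-Brown) = 2(0.878)/(1+0.878) ≃ 0.935
SEM = 18.000·√(1 − 0.935) ≃ 4.588

4.59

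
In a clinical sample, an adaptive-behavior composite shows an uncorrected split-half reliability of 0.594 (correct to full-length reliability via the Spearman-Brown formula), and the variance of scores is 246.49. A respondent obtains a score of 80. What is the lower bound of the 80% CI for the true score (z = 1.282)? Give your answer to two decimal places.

69.84

σ = 246.49^(1/2) = 15.70000
r_full = 2·0.594 / (1 + 0.594) ≃ 0.74529
SEM = 15.70000 · √(1 − 0.74529) = 15.70000 · √0.25471 ≃ 15.70000 · 0.50468 ≃ 7.92353
Margin = 1.282 · 7.92353 ≃ 10.15796
Lower bound: 80 − 10.15796 = 69.84204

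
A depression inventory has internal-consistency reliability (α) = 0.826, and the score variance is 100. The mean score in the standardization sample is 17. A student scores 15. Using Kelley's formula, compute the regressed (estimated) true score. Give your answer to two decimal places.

T̂ = 0.8260(15) + 0.1740(17) ≈ 15.3480

15.35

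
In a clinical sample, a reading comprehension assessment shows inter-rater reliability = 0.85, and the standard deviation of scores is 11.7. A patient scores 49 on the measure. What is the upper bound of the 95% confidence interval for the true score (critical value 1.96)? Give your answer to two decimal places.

57.88

SEM = 11.70000 × √(1 − 0.85000) = 11.70000 × √0.15000 ≈ 11.70000 × 0.38730 ≈ 4.53139
1.96 × SEM ≈ 8.88153
Upper bound: 49 + 8.88153 = 57.88153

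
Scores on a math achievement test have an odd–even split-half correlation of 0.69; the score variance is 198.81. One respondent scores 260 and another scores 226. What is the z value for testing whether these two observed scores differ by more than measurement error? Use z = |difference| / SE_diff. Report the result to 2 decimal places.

SD = √198.81 ≃ 14.10000
r_full = 2·0.69 / (1 + 0.69) ≃ 0.81657
SEM = 14.10000 · √(1 − 0.81657) = 14.10000 · √0.18343 ≃ 14.10000 · 0.42829 ≃ 6.03888
SE_diff = SEM · √2 ≃ 6.03888 · 1.41421 ≃ 8.54027
z = |260 − 226| / 8.54027 = 34 / 8.54027 ≃ 3.98114

3.98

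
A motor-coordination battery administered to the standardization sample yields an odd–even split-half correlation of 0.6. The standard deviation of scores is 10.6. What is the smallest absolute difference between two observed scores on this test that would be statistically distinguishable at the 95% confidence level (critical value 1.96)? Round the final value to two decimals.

14.69

Full-length reliability (Spearman-Brown) = 2(0.6)/(1+0.6) ≈ 0.750
The standard error of measurement is 10.600×√(1 − 0.750) ≈ 10.600×0.500 ≈ 5.300.
SE_diff = √2 × SEM ≈ 7.495
Smallest detectable difference = 1.96×7.495 ≈ 14.691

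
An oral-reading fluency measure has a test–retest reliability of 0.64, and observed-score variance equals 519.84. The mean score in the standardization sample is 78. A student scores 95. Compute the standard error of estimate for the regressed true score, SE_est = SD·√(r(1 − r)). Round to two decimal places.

σ = 519.84^(1/2) = 22.800
SE_est = SD × √(r(1 − r)) = 22.800 × √0.230 ≈ 22.800 × 0.480 ≈ 10.944

10.94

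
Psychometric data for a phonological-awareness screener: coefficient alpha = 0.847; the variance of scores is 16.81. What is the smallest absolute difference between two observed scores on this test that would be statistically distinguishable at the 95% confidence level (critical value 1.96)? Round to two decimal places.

4.45

SD = √16.81 ≈ 4.100
SEM = 4.100×√(1 − 0.847) ≈ 1.604
Standard error of the difference = 1.604·√2 ≈ 2.268
Smallest detectable difference = 1.96×2.268 ≈ 4.445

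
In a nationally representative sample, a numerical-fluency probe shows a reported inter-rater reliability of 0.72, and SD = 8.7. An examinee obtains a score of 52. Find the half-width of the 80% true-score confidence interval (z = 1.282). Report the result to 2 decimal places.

5.90

SEM = 8.700 · √(1 − 0.720) = 8.700 · √0.280 ≈ 8.700 · 0.529 ≈ 4.604
1.282 · SEM ≈ 5.902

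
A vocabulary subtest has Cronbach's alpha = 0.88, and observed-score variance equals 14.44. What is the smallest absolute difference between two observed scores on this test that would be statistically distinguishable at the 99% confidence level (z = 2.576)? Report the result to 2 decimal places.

SD = √14.44 ≈ 3.800
SEM = 3.800 · √(1 − 0.880) = 3.800 · √0.120 ≈ 3.800 · 0.346 ≈ 1.316
SE_diff = SEM · √2 ≈ 1.316 · 1.414 ≈ 1.862
Smallest detectable difference = 2.576·1.862 ≈ 4.796

4.80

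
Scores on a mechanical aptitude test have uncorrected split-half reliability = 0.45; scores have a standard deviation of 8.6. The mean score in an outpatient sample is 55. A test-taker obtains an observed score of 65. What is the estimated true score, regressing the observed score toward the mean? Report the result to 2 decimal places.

Full-length reliability (Spearman-Brown) = 2(0.45)/(1+0.45) ≃ 0.621
T̂ = r·X + (1 − r)·M = 0.621*65 + 0.379*55 ≃ 40.345 + 20.862 ≃ 61.207

61.21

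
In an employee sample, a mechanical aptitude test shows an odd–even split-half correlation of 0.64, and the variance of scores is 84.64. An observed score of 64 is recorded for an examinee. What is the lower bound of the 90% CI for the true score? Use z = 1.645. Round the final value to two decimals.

56.91

SD = √84.64 = 9.200
Full-length reliability (Spearman-Brown) = 2(0.64)/(1+0.64) ≈ 0.780
SEM = 9.200 · √(1 − 0.780) = 9.200 · √0.220 ≈ 9.200 · 0.469 ≈ 4.310
1.645 · SEM ≈ 7.091
Lower bound: 64 − 7.091 = 56.909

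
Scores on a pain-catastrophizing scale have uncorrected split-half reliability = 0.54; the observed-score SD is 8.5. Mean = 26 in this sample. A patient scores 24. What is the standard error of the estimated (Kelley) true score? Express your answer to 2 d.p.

Full-length reliability (Spearman-Brown) = 2(0.54)/(1+0.54) ≈ 0.7013
SE_est = 8.5000×√(0.7013×0.2987) ≈ 3.8904

3.89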